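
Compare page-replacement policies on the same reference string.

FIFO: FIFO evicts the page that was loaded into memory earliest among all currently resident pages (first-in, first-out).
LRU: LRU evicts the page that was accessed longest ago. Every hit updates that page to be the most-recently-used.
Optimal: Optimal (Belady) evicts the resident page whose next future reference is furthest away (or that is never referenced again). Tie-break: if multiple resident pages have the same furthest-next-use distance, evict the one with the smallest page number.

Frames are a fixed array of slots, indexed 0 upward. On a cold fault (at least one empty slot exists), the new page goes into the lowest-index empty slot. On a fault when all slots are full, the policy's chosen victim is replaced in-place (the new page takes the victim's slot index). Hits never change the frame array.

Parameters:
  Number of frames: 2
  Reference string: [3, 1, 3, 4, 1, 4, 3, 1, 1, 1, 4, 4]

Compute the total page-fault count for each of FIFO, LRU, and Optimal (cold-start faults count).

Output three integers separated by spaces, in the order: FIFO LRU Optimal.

--- FIFO ---
  step 0: ref 3 -> FAULT, frames=[3,-] (faults so far: 1)
  step 1: ref 1 -> FAULT, frames=[3,1] (faults so far: 2)
  step 2: ref 3 -> HIT, frames=[3,1] (faults so far: 2)
  step 3: ref 4 -> FAULT, evict 3, frames=[4,1] (faults so far: 3)
  step 4: ref 1 -> HIT, frames=[4,1] (faults so far: 3)
  step 5: ref 4 -> HIT, frames=[4,1] (faults so far: 3)
  step 6: ref 3 -> FAULT, evict 1, frames=[4,3] (faults so far: 4)
  step 7: ref 1 -> FAULT, evict 4, frames=[1,3] (faults so far: 5)
  step 8: ref 1 -> HIT, frames=[1,3] (faults so far: 5)
  step 9: ref 1 -> HIT, frames=[1,3] (faults so far: 5)
  step 10: ref 4 -> FAULT, evict 3, frames=[1,4] (faults so far: 6)
  step 11: ref 4 -> HIT, frames=[1,4] (faults so far: 6)
  FIFO total faults: 6
--- LRU ---
  step 0: ref 3 -> FAULT, frames=[3,-] (faults so far: 1)
  step 1: ref 1 -> FAULT, frames=[3,1] (faults so far: 2)
  step 2: ref 3 -> HIT, frames=[3,1] (faults so far: 2)
  step 3: ref 4 -> FAULT, evict 1, frames=[3,4] (faults so far: 3)
  step 4: ref 1 -> FAULT, evict 3, frames=[1,4] (faults so far: 4)
  step 5: ref 4 -> HIT, frames=[1,4] (faults so far: 4)
  step 6: ref 3 -> FAULT, evict 1, frames=[3,4] (faults so far: 5)
  step 7: ref 1 -> FAULT, evict 4, frames=[3,1] (faults so far: 6)
  step 8: ref 1 -> HIT, frames=[3,1] (faults so far: 6)
  step 9: ref 1 -> HIT, frames=[3,1] (faults so far: 6)
  step 10: ref 4 -> FAULT, evict 3, frames=[4,1] (faults so far: 7)
  step 11: ref 4 -> HIT, frames=[4,1] (faults so far: 7)
  LRU total faults: 7
--- Optimal ---
  step 0: ref 3 -> FAULT, frames=[3,-] (faults so far: 1)
  step 1: ref 1 -> FAULT, frames=[3,1] (faults so far: 2)
  step 2: ref 3 -> HIT, frames=[3,1] (faults so far: 2)
  step 3: ref 4 -> FAULT, evict 3, frames=[4,1] (faults so far: 3)
  step 4: ref 1 -> HIT, frames=[4,1] (faults so far: 3)
  step 5: ref 4 -> HIT, frames=[4,1] (faults so far: 3)
  step 6: ref 3 -> FAULT, evict 4, frames=[3,1] (faults so far: 4)
  step 7: ref 1 -> HIT, frames=[3,1] (faults so far: 4)
  step 8: ref 1 -> HIT, frames=[3,1] (faults so far: 4)
  step 9: ref 1 -> HIT, frames=[3,1] (faults so far: 4)
  step 10: ref 4 -> FAULT, evict 1, frames=[3,4] (faults so far: 5)
  step 11: ref 4 -> HIT, frames=[3,4] (faults so far: 5)
  Optimal total faults: 5

Answer: 6 7 5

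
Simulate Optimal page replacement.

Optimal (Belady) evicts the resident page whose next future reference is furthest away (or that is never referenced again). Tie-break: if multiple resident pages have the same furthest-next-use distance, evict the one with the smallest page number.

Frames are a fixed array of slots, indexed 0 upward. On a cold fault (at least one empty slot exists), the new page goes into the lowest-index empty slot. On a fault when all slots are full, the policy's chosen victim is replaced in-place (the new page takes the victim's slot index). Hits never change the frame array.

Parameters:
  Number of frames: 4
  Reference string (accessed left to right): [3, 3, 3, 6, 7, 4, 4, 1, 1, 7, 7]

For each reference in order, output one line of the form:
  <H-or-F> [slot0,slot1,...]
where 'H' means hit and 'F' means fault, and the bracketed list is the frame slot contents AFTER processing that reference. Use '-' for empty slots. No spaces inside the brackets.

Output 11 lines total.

F [3,-,-,-]
H [3,-,-,-]
H [3,-,-,-]
F [3,6,-,-]
F [3,6,7,-]
F [3,6,7,4]
H [3,6,7,4]
F [1,6,7,4]
H [1,6,7,4]
H [1,6,7,4]
H [1,6,7,4]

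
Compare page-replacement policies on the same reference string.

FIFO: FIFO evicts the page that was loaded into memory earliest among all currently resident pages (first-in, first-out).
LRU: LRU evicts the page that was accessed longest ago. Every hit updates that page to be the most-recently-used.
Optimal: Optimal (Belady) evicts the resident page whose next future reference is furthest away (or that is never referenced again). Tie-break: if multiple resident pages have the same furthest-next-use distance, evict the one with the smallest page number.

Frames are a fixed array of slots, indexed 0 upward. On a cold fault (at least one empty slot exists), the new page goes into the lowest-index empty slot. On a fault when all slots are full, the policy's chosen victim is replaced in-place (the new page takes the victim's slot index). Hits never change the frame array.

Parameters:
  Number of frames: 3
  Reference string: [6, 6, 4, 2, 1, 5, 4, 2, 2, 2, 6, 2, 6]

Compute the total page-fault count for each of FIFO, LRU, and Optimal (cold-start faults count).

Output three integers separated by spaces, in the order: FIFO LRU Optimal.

--- FIFO ---
  step 0: ref 6 -> FAULT, frames=[6,-,-] (faults so far: 1)
  step 1: ref 6 -> HIT, frames=[6,-,-] (faults so far: 1)
  step 2: ref 4 -> FAULT, frames=[6,4,-] (faults so far: 2)
  step 3: ref 2 -> FAULT, frames=[6,4,2] (faults so far: 3)
  step 4: ref 1 -> FAULT, evict 6, frames=[1,4,2] (faults so far: 4)
  step 5: ref 5 -> FAULT, evict 4, frames=[1,5,2] (faults so far: 5)
  step 6: ref 4 -> FAULT, evict 2, frames=[1,5,4] (faults so far: 6)
  step 7: ref 2 -> FAULT, evict 1, frames=[2,5,4] (faults so far: 7)
  step 8: ref 2 -> HIT, frames=[2,5,4] (faults so far: 7)
  step 9: ref 2 -> HIT, frames=[2,5,4] (faults so far: 7)
  step 10: ref 6 -> FAULT, evict 5, frames=[2,6,4] (faults so far: 8)
  step 11: ref 2 -> HIT, frames=[2,6,4] (faults so far: 8)
  step 12: ref 6 -> HIT, frames=[2,6,4] (faults so far: 8)
  FIFO total faults: 8
--- LRU ---
  step 0: ref 6 -> FAULT, frames=[6,-,-] (faults so far: 1)
  step 1: ref 6 -> HIT, frames=[6,-,-] (faults so far: 1)
  step 2: ref 4 -> FAULT, frames=[6,4,-] (faults so far: 2)
  step 3: ref 2 -> FAULT, frames=[6,4,2] (faults so far: 3)
  step 4: ref 1 -> FAULT, evict 6, frames=[1,4,2] (faults so far: 4)
  step 5: ref 5 -> FAULT, evict 4, frames=[1,5,2] (faults so far: 5)
  step 6: ref 4 -> FAULT, evict 2, frames=[1,5,4] (faults so far: 6)
  step 7: ref 2 -> FAULT, evict 1, frames=[2,5,4] (faults so far: 7)
  step 8: ref 2 -> HIT, frames=[2,5,4] (faults so far: 7)
  step 9: ref 2 -> HIT, frames=[2,5,4] (faults so far: 7)
  step 10: ref 6 -> FAULT, evict 5, frames=[2,6,4] (faults so far: 8)
  step 11: ref 2 -> HIT, frames=[2,6,4] (faults so far: 8)
  step 12: ref 6 -> HIT, frames=[2,6,4] (faults so far: 8)
  LRU total faults: 8
--- Optimal ---
  step 0: ref 6 -> FAULT, frames=[6,-,-] (faults so far: 1)
  step 1: ref 6 -> HIT, frames=[6,-,-] (faults so far: 1)
  step 2: ref 4 -> FAULT, frames=[6,4,-] (faults so far: 2)
  step 3: ref 2 -> FAULT, frames=[6,4,2] (faults so far: 3)
  step 4: ref 1 -> FAULT, evict 6, frames=[1,4,2] (faults so far: 4)
  step 5: ref 5 -> FAULT, evict 1, frames=[5,4,2] (faults so far: 5)
  step 6: ref 4 -> HIT, frames=[5,4,2] (faults so far: 5)
  step 7: ref 2 -> HIT, frames=[5,4,2] (faults so far: 5)
  step 8: ref 2 -> HIT, frames=[5,4,2] (faults so far: 5)
  step 9: ref 2 -> HIT, frames=[5,4,2] (faults so far: 5)
  step 10: ref 6 -> FAULT, evict 4, frames=[5,6,2] (faults so far: 6)
  step 11: ref 2 -> HIT, frames=[5,6,2] (faults so far: 6)
  step 12: ref 6 -> HIT, frames=[5,6,2] (faults so far: 6)
  Optimal total faults: 6

Answer: 8 8 6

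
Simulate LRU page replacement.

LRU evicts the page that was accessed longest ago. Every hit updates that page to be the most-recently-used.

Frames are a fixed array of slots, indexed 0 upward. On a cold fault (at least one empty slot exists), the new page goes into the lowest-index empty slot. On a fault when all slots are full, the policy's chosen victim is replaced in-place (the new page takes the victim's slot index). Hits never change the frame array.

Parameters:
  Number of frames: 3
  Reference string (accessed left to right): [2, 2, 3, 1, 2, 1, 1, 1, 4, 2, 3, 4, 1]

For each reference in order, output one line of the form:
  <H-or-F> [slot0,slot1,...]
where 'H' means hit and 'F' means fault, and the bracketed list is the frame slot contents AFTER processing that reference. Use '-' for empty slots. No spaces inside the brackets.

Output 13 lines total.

F [2,-,-]
H [2,-,-]
F [2,3,-]
F [2,3,1]
H [2,3,1]
H [2,3,1]
H [2,3,1]
H [2,3,1]
F [2,4,1]
H [2,4,1]
F [2,4,3]
H [2,4,3]
F [1,4,3]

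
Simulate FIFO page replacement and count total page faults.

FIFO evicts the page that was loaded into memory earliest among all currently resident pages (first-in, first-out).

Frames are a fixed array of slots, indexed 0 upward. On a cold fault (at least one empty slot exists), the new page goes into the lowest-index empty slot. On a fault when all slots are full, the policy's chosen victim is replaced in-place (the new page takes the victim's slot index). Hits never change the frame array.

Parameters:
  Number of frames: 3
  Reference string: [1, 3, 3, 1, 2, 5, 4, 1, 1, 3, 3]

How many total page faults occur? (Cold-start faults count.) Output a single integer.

Answer: 7

Derivation:
Step 0: ref 1 → FAULT, frames=[1,-,-]
Step 1: ref 3 → FAULT, frames=[1,3,-]
Step 2: ref 3 → HIT, frames=[1,3,-]
Step 3: ref 1 → HIT, frames=[1,3,-]
Step 4: ref 2 → FAULT, frames=[1,3,2]
Step 5: ref 5 → FAULT (evict 1), frames=[5,3,2]
Step 6: ref 4 → FAULT (evict 3), frames=[5,4,2]
Step 7: ref 1 → FAULT (evict 2), frames=[5,4,1]
Step 8: ref 1 → HIT, frames=[5,4,1]
Step 9: ref 3 → FAULT (evict 5), frames=[3,4,1]
Step 10: ref 3 → HIT, frames=[3,4,1]
Total faults: 7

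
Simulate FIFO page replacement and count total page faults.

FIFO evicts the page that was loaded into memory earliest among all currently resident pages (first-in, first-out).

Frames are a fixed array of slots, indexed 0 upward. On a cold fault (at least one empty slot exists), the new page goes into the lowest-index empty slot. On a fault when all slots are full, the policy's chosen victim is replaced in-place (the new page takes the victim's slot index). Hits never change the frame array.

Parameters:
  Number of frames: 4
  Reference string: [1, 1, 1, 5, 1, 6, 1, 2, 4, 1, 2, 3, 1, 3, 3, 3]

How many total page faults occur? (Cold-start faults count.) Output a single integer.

Answer: 7

Derivation:
Step 0: ref 1 → FAULT, frames=[1,-,-,-]
Step 1: ref 1 → HIT, frames=[1,-,-,-]
Step 2: ref 1 → HIT, frames=[1,-,-,-]
Step 3: ref 5 → FAULT, frames=[1,5,-,-]
Step 4: ref 1 → HIT, frames=[1,5,-,-]
Step 5: ref 6 → FAULT, frames=[1,5,6,-]
Step 6: ref 1 → HIT, frames=[1,5,6,-]
Step 7: ref 2 → FAULT, frames=[1,5,6,2]
Step 8: ref 4 → FAULT (evict 1), frames=[4,5,6,2]
Step 9: ref 1 → FAULT (evict 5), frames=[4,1,6,2]
Step 10: ref 2 → HIT, frames=[4,1,6,2]
Step 11: ref 3 → FAULT (evict 6), frames=[4,1,3,2]
Step 12: ref 1 → HIT, frames=[4,1,3,2]
Step 13: ref 3 → HIT, frames=[4,1,3,2]
Step 14: ref 3 → HIT, frames=[4,1,3,2]
Step 15: ref 3 → HIT, frames=[4,1,3,2]
Total faults: 7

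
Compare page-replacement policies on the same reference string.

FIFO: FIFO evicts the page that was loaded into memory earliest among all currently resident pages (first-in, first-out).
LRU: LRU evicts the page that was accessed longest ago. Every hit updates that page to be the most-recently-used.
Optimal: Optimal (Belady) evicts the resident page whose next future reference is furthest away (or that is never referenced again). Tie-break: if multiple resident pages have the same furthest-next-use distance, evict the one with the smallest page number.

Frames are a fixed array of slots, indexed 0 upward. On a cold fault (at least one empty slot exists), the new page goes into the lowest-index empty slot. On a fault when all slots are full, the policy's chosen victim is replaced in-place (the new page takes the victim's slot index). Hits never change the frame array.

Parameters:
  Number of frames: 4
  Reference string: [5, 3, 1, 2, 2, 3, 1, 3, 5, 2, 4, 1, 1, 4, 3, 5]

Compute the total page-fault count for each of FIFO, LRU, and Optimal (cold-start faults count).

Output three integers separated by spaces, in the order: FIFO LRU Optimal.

--- FIFO ---
  step 0: ref 5 -> FAULT, frames=[5,-,-,-] (faults so far: 1)
  step 1: ref 3 -> FAULT, frames=[5,3,-,-] (faults so far: 2)
  step 2: ref 1 -> FAULT, frames=[5,3,1,-] (faults so far: 3)
  step 3: ref 2 -> FAULT, frames=[5,3,1,2] (faults so far: 4)
  step 4: ref 2 -> HIT, frames=[5,3,1,2] (faults so far: 4)
  step 5: ref 3 -> HIT, frames=[5,3,1,2] (faults so far: 4)
  step 6: ref 1 -> HIT, frames=[5,3,1,2] (faults so far: 4)
  step 7: ref 3 -> HIT, frames=[5,3,1,2] (faults so far: 4)
  step 8: ref 5 -> HIT, frames=[5,3,1,2] (faults so far: 4)
  step 9: ref 2 -> HIT, frames=[5,3,1,2] (faults so far: 4)
  step 10: ref 4 -> FAULT, evict 5, frames=[4,3,1,2] (faults so far: 5)
  step 11: ref 1 -> HIT, frames=[4,3,1,2] (faults so far: 5)
  step 12: ref 1 -> HIT, frames=[4,3,1,2] (faults so far: 5)
  step 13: ref 4 -> HIT, frames=[4,3,1,2] (faults so far: 5)
  step 14: ref 3 -> HIT, frames=[4,3,1,2] (faults so far: 5)
  step 15: ref 5 -> FAULT, evict 3, frames=[4,5,1,2] (faults so far: 6)
  FIFO total faults: 6
--- LRU ---
  step 0: ref 5 -> FAULT, frames=[5,-,-,-] (faults so far: 1)
  step 1: ref 3 -> FAULT, frames=[5,3,-,-] (faults so far: 2)
  step 2: ref 1 -> FAULT, frames=[5,3,1,-] (faults so far: 3)
  step 3: ref 2 -> FAULT, frames=[5,3,1,2] (faults so far: 4)
  step 4: ref 2 -> HIT, frames=[5,3,1,2] (faults so far: 4)
  step 5: ref 3 -> HIT, frames=[5,3,1,2] (faults so far: 4)
  step 6: ref 1 -> HIT, frames=[5,3,1,2] (faults so far: 4)
  step 7: ref 3 -> HIT, frames=[5,3,1,2] (faults so far: 4)
  step 8: ref 5 -> HIT, frames=[5,3,1,2] (faults so far: 4)
  step 9: ref 2 -> HIT, frames=[5,3,1,2] (faults so far: 4)
  step 10: ref 4 -> FAULT, evict 1, frames=[5,3,4,2] (faults so far: 5)
  step 11: ref 1 -> FAULT, evict 3, frames=[5,1,4,2] (faults so far: 6)
  step 12: ref 1 -> HIT, frames=[5,1,4,2] (faults so far: 6)
  step 13: ref 4 -> HIT, frames=[5,1,4,2] (faults so far: 6)
  step 14: ref 3 -> FAULT, evict 5, frames=[3,1,4,2] (faults so far: 7)
  step 15: ref 5 -> FAULT, evict 2, frames=[3,1,4,5] (faults so far: 8)
  LRU total faults: 8
--- Optimal ---
  step 0: ref 5 -> FAULT, frames=[5,-,-,-] (faults so far: 1)
  step 1: ref 3 -> FAULT, frames=[5,3,-,-] (faults so far: 2)
  step 2: ref 1 -> FAULT, frames=[5,3,1,-] (faults so far: 3)
  step 3: ref 2 -> FAULT, frames=[5,3,1,2] (faults so far: 4)
  step 4: ref 2 -> HIT, frames=[5,3,1,2] (faults so far: 4)
  step 5: ref 3 -> HIT, frames=[5,3,1,2] (faults so far: 4)
  step 6: ref 1 -> HIT, frames=[5,3,1,2] (faults so far: 4)
  step 7: ref 3 -> HIT, frames=[5,3,1,2] (faults so far: 4)
  step 8: ref 5 -> HIT, frames=[5,3,1,2] (faults so far: 4)
  step 9: ref 2 -> HIT, frames=[5,3,1,2] (faults so far: 4)
  step 10: ref 4 -> FAULT, evict 2, frames=[5,3,1,4] (faults so far: 5)
  step 11: ref 1 -> HIT, frames=[5,3,1,4] (faults so far: 5)
  step 12: ref 1 -> HIT, frames=[5,3,1,4] (faults so far: 5)
  step 13: ref 4 -> HIT, frames=[5,3,1,4] (faults so far: 5)
  step 14: ref 3 -> HIT, frames=[5,3,1,4] (faults so far: 5)
  step 15: ref 5 -> HIT, frames=[5,3,1,4] (faults so far: 5)
  Optimal total faults: 5

Answer: 6 8 5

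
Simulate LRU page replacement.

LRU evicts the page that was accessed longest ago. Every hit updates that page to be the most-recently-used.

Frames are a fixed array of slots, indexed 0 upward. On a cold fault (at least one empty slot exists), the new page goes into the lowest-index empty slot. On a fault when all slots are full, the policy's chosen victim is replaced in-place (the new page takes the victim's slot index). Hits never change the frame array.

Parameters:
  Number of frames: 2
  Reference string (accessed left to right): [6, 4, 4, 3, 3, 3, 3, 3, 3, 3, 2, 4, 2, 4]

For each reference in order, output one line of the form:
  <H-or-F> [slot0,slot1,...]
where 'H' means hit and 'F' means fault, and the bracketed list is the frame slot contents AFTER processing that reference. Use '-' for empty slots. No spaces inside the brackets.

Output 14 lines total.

F [6,-]
F [6,4]
H [6,4]
F [3,4]
H [3,4]
H [3,4]
H [3,4]
H [3,4]
H [3,4]
H [3,4]
F [3,2]
F [4,2]
H [4,2]
H [4,2]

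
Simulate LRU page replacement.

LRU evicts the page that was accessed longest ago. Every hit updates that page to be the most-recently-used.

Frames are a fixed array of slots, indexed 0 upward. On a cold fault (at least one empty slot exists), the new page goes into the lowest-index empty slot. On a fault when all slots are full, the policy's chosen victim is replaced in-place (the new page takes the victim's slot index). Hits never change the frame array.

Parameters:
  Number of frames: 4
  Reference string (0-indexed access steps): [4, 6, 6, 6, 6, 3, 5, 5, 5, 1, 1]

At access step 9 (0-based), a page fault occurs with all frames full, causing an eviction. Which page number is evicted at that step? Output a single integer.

Answer: 4

Derivation:
Step 0: ref 4 -> FAULT, frames=[4,-,-,-]
Step 1: ref 6 -> FAULT, frames=[4,6,-,-]
Step 2: ref 6 -> HIT, frames=[4,6,-,-]
Step 3: ref 6 -> HIT, frames=[4,6,-,-]
Step 4: ref 6 -> HIT, frames=[4,6,-,-]
Step 5: ref 3 -> FAULT, frames=[4,6,3,-]
Step 6: ref 5 -> FAULT, frames=[4,6,3,5]
Step 7: ref 5 -> HIT, frames=[4,6,3,5]
Step 8: ref 5 -> HIT, frames=[4,6,3,5]
Step 9: ref 1 -> FAULT, evict 4, frames=[1,6,3,5]
At step 9: evicted page 4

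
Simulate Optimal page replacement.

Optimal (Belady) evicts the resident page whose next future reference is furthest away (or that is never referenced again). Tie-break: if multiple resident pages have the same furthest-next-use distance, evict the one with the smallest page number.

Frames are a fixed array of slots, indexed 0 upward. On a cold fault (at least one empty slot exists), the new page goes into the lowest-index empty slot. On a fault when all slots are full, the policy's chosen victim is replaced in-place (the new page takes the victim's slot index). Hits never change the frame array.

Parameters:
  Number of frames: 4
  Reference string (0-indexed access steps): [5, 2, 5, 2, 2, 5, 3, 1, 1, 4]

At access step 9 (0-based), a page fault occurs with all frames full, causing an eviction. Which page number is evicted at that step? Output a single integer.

Answer: 1

Derivation:
Step 0: ref 5 -> FAULT, frames=[5,-,-,-]
Step 1: ref 2 -> FAULT, frames=[5,2,-,-]
Step 2: ref 5 -> HIT, frames=[5,2,-,-]
Step 3: ref 2 -> HIT, frames=[5,2,-,-]
Step 4: ref 2 -> HIT, frames=[5,2,-,-]
Step 5: ref 5 -> HIT, frames=[5,2,-,-]
Step 6: ref 3 -> FAULT, frames=[5,2,3,-]
Step 7: ref 1 -> FAULT, frames=[5,2,3,1]
Step 8: ref 1 -> HIT, frames=[5,2,3,1]
Step 9: ref 4 -> FAULT, evict 1, frames=[5,2,3,4]
At step 9: evicted page 1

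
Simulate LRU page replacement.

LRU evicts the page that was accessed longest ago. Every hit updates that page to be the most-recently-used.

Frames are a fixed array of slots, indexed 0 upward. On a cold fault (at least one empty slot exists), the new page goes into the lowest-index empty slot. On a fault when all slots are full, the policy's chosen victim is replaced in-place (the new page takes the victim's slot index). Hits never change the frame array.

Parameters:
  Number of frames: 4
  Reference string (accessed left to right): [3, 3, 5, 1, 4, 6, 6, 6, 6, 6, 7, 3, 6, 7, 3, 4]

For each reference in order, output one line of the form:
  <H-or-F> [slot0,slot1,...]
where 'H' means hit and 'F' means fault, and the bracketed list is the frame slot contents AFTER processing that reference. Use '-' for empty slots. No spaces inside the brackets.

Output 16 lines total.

F [3,-,-,-]
H [3,-,-,-]
F [3,5,-,-]
F [3,5,1,-]
F [3,5,1,4]
F [6,5,1,4]
H [6,5,1,4]
H [6,5,1,4]
H [6,5,1,4]
H [6,5,1,4]
F [6,7,1,4]
F [6,7,3,4]
H [6,7,3,4]
H [6,7,3,4]
H [6,7,3,4]
H [6,7,3,4]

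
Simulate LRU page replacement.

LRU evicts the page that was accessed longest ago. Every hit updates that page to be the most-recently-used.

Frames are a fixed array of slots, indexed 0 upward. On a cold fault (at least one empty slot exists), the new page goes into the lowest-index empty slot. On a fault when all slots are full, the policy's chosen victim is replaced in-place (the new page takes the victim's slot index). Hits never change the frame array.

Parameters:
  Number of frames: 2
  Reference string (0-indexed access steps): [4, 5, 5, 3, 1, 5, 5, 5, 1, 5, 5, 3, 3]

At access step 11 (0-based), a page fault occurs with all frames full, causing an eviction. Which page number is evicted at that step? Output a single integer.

Step 0: ref 4 -> FAULT, frames=[4,-]
Step 1: ref 5 -> FAULT, frames=[4,5]
Step 2: ref 5 -> HIT, frames=[4,5]
Step 3: ref 3 -> FAULT, evict 4, frames=[3,5]
Step 4: ref 1 -> FAULT, evict 5, frames=[3,1]
Step 5: ref 5 -> FAULT, evict 3, frames=[5,1]
Step 6: ref 5 -> HIT, frames=[5,1]
Step 7: ref 5 -> HIT, frames=[5,1]
Step 8: ref 1 -> HIT, frames=[5,1]
Step 9: ref 5 -> HIT, frames=[5,1]
Step 10: ref 5 -> HIT, frames=[5,1]
Step 11: ref 3 -> FAULT, evict 1, frames=[5,3]
At step 11: evicted page 1

Answer: 1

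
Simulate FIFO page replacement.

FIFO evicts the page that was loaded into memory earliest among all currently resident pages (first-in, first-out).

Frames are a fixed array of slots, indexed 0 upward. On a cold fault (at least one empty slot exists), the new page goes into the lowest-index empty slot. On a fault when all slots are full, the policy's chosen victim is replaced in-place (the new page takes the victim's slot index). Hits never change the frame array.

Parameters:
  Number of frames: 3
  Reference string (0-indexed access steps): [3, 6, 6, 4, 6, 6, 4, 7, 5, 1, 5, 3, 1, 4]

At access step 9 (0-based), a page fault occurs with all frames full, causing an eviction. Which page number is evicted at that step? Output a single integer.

Step 0: ref 3 -> FAULT, frames=[3,-,-]
Step 1: ref 6 -> FAULT, frames=[3,6,-]
Step 2: ref 6 -> HIT, frames=[3,6,-]
Step 3: ref 4 -> FAULT, frames=[3,6,4]
Step 4: ref 6 -> HIT, frames=[3,6,4]
Step 5: ref 6 -> HIT, frames=[3,6,4]
Step 6: ref 4 -> HIT, frames=[3,6,4]
Step 7: ref 7 -> FAULT, evict 3, frames=[7,6,4]
Step 8: ref 5 -> FAULT, evict 6, frames=[7,5,4]
Step 9: ref 1 -> FAULT, evict 4, frames=[7,5,1]
At step 9: evicted page 4

Answer: 4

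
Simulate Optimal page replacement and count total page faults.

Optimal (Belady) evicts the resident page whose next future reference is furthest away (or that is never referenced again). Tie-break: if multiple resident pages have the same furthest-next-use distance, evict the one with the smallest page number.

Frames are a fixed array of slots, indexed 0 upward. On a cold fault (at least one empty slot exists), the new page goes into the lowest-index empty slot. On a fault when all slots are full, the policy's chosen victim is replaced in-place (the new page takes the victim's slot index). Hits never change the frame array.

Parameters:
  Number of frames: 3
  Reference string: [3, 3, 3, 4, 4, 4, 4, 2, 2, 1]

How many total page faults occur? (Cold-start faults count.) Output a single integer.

Answer: 4

Derivation:
Step 0: ref 3 → FAULT, frames=[3,-,-]
Step 1: ref 3 → HIT, frames=[3,-,-]
Step 2: ref 3 → HIT, frames=[3,-,-]
Step 3: ref 4 → FAULT, frames=[3,4,-]
Step 4: ref 4 → HIT, frames=[3,4,-]
Step 5: ref 4 → HIT, frames=[3,4,-]
Step 6: ref 4 → HIT, frames=[3,4,-]
Step 7: ref 2 → FAULT, frames=[3,4,2]
Step 8: ref 2 → HIT, frames=[3,4,2]
Step 9: ref 1 → FAULT (evict 2), frames=[3,4,1]
Total faults: 4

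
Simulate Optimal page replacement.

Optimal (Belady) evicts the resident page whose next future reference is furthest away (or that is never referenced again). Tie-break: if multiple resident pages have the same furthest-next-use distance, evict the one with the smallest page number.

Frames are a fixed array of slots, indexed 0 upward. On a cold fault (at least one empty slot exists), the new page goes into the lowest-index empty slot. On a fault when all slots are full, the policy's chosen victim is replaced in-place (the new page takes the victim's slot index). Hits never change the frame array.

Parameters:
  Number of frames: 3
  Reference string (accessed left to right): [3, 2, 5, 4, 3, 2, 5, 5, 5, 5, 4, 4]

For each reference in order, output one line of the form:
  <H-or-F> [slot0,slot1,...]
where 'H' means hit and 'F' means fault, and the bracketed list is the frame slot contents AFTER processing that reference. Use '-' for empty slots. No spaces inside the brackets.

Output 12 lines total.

F [3,-,-]
F [3,2,-]
F [3,2,5]
F [3,2,4]
H [3,2,4]
H [3,2,4]
F [3,5,4]
H [3,5,4]
H [3,5,4]
H [3,5,4]
H [3,5,4]
H [3,5,4]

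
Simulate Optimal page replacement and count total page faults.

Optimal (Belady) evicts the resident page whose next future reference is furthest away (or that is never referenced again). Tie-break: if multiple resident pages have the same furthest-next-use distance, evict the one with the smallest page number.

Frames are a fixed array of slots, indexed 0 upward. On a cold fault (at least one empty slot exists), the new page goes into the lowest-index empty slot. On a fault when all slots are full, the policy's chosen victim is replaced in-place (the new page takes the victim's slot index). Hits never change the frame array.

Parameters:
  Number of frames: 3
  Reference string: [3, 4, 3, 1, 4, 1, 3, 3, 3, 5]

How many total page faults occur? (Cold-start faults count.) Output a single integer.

Answer: 4

Derivation:
Step 0: ref 3 → FAULT, frames=[3,-,-]
Step 1: ref 4 → FAULT, frames=[3,4,-]
Step 2: ref 3 → HIT, frames=[3,4,-]
Step 3: ref 1 → FAULT, frames=[3,4,1]
Step 4: ref 4 → HIT, frames=[3,4,1]
Step 5: ref 1 → HIT, frames=[3,4,1]
Step 6: ref 3 → HIT, frames=[3,4,1]
Step 7: ref 3 → HIT, frames=[3,4,1]
Step 8: ref 3 → HIT, frames=[3,4,1]
Step 9: ref 5 → FAULT (evict 1), frames=[3,4,5]
Total faults: 4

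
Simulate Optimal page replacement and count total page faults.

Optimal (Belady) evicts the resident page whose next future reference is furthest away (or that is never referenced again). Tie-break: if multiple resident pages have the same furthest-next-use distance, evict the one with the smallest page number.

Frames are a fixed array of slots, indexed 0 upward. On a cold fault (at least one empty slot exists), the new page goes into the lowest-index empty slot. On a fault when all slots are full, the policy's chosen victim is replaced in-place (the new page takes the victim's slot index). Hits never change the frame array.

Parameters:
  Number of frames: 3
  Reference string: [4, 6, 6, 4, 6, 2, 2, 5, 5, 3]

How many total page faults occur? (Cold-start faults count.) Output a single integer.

Step 0: ref 4 → FAULT, frames=[4,-,-]
Step 1: ref 6 → FAULT, frames=[4,6,-]
Step 2: ref 6 → HIT, frames=[4,6,-]
Step 3: ref 4 → HIT, frames=[4,6,-]
Step 4: ref 6 → HIT, frames=[4,6,-]
Step 5: ref 2 → FAULT, frames=[4,6,2]
Step 6: ref 2 → HIT, frames=[4,6,2]
Step 7: ref 5 → FAULT (evict 2), frames=[4,6,5]
Step 8: ref 5 → HIT, frames=[4,6,5]
Step 9: ref 3 → FAULT (evict 4), frames=[3,6,5]
Total faults: 5

Answer: 5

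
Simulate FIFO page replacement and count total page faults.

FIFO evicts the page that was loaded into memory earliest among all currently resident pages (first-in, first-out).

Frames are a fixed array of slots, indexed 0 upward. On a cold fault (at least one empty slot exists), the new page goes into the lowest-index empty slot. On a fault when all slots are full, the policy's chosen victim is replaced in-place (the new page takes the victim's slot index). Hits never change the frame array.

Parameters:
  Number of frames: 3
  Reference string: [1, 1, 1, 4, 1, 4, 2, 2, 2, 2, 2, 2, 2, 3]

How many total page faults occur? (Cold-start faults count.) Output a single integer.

Step 0: ref 1 → FAULT, frames=[1,-,-]
Step 1: ref 1 → HIT, frames=[1,-,-]
Step 2: ref 1 → HIT, frames=[1,-,-]
Step 3: ref 4 → FAULT, frames=[1,4,-]
Step 4: ref 1 → HIT, frames=[1,4,-]
Step 5: ref 4 → HIT, frames=[1,4,-]
Step 6: ref 2 → FAULT, frames=[1,4,2]
Step 7: ref 2 → HIT, frames=[1,4,2]
Step 8: ref 2 → HIT, frames=[1,4,2]
Step 9: ref 2 → HIT, frames=[1,4,2]
Step 10: ref 2 → HIT, frames=[1,4,2]
Step 11: ref 2 → HIT, frames=[1,4,2]
Step 12: ref 2 → HIT, frames=[1,4,2]
Step 13: ref 3 → FAULT (evict 1), frames=[3,4,2]
Total faults: 4

Answer: 4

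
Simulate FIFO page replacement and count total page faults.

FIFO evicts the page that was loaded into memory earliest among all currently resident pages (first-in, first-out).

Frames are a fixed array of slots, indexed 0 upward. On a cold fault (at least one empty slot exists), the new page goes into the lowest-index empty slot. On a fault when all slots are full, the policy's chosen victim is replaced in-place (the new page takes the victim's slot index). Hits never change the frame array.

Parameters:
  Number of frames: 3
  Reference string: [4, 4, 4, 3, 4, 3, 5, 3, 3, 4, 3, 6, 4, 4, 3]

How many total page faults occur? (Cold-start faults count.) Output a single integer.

Step 0: ref 4 → FAULT, frames=[4,-,-]
Step 1: ref 4 → HIT, frames=[4,-,-]
Step 2: ref 4 → HIT, frames=[4,-,-]
Step 3: ref 3 → FAULT, frames=[4,3,-]
Step 4: ref 4 → HIT, frames=[4,3,-]
Step 5: ref 3 → HIT, frames=[4,3,-]
Step 6: ref 5 → FAULT, frames=[4,3,5]
Step 7: ref 3 → HIT, frames=[4,3,5]
Step 8: ref 3 → HIT, frames=[4,3,5]
Step 9: ref 4 → HIT, frames=[4,3,5]
Step 10: ref 3 → HIT, frames=[4,3,5]
Step 11: ref 6 → FAULT (evict 4), frames=[6,3,5]
Step 12: ref 4 → FAULT (evict 3), frames=[6,4,5]
Step 13: ref 4 → HIT, frames=[6,4,5]
Step 14: ref 3 → FAULT (evict 5), frames=[6,4,3]
Total faults: 6

Answer: 6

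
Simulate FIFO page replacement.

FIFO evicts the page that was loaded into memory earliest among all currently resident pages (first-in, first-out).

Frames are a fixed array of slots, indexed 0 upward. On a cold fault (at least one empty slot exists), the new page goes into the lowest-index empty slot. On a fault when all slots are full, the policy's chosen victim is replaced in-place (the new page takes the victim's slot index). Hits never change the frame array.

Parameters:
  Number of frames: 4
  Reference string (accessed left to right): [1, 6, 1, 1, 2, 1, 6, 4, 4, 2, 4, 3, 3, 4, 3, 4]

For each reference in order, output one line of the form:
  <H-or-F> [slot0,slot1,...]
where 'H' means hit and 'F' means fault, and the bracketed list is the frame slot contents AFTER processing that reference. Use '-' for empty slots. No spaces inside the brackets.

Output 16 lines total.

F [1,-,-,-]
F [1,6,-,-]
H [1,6,-,-]
H [1,6,-,-]
F [1,6,2,-]
H [1,6,2,-]
H [1,6,2,-]
F [1,6,2,4]
H [1,6,2,4]
H [1,6,2,4]
H [1,6,2,4]
F [3,6,2,4]
H [3,6,2,4]
H [3,6,2,4]
H [3,6,2,4]
H [3,6,2,4]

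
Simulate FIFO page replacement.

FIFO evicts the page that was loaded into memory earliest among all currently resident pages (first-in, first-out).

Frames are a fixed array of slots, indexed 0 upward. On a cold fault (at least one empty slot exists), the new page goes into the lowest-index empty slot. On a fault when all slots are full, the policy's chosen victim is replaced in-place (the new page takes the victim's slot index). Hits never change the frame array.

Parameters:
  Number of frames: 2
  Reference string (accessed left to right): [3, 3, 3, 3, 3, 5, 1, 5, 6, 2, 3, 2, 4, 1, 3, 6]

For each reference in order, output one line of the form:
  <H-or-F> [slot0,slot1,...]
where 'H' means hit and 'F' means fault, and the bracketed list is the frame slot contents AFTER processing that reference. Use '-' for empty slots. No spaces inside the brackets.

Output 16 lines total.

F [3,-]
H [3,-]
H [3,-]
H [3,-]
H [3,-]
F [3,5]
F [1,5]
H [1,5]
F [1,6]
F [2,6]
F [2,3]
H [2,3]
F [4,3]
F [4,1]
F [3,1]
F [3,6]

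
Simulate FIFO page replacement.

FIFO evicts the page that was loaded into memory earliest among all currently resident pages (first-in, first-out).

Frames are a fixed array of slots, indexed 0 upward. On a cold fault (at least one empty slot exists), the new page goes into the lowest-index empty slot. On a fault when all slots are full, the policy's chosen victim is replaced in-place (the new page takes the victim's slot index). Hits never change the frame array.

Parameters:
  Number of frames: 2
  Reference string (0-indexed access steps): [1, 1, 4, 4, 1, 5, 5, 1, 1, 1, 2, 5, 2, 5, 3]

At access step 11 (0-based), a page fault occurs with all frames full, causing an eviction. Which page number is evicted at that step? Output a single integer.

Step 0: ref 1 -> FAULT, frames=[1,-]
Step 1: ref 1 -> HIT, frames=[1,-]
Step 2: ref 4 -> FAULT, frames=[1,4]
Step 3: ref 4 -> HIT, frames=[1,4]
Step 4: ref 1 -> HIT, frames=[1,4]
Step 5: ref 5 -> FAULT, evict 1, frames=[5,4]
Step 6: ref 5 -> HIT, frames=[5,4]
Step 7: ref 1 -> FAULT, evict 4, frames=[5,1]
Step 8: ref 1 -> HIT, frames=[5,1]
Step 9: ref 1 -> HIT, frames=[5,1]
Step 10: ref 2 -> FAULT, evict 5, frames=[2,1]
Step 11: ref 5 -> FAULT, evict 1, frames=[2,5]
At step 11: evicted page 1

Answer: 1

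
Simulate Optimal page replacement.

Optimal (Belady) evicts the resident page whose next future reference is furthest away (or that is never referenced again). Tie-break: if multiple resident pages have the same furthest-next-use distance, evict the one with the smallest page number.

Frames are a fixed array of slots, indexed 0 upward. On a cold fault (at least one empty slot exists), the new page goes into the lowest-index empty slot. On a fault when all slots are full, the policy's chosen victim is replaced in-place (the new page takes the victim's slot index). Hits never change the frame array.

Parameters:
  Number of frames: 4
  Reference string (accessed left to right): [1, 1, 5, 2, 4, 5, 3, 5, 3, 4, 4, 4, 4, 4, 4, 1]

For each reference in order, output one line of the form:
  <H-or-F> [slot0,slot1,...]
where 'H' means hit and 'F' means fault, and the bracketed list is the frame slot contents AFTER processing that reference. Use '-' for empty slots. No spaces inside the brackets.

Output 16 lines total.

F [1,-,-,-]
H [1,-,-,-]
F [1,5,-,-]
F [1,5,2,-]
F [1,5,2,4]
H [1,5,2,4]
F [1,5,3,4]
H [1,5,3,4]
H [1,5,3,4]
H [1,5,3,4]
H [1,5,3,4]
H [1,5,3,4]
H [1,5,3,4]
H [1,5,3,4]
H [1,5,3,4]
H [1,5,3,4]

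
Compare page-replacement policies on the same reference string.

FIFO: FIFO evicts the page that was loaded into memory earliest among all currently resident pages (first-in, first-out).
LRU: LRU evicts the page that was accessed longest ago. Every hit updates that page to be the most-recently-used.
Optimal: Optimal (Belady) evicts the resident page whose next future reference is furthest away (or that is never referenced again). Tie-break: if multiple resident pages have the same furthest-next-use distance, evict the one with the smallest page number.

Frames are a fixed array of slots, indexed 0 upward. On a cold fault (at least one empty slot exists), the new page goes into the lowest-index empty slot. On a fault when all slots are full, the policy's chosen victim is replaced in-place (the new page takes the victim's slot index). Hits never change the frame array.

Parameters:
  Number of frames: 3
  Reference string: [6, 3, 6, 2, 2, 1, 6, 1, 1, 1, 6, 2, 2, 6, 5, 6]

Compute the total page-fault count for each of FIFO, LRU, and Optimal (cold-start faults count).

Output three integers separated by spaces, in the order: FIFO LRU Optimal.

Answer: 6 5 5

Derivation:
--- FIFO ---
  step 0: ref 6 -> FAULT, frames=[6,-,-] (faults so far: 1)
  step 1: ref 3 -> FAULT, frames=[6,3,-] (faults so far: 2)
  step 2: ref 6 -> HIT, frames=[6,3,-] (faults so far: 2)
  step 3: ref 2 -> FAULT, frames=[6,3,2] (faults so far: 3)
  step 4: ref 2 -> HIT, frames=[6,3,2] (faults so far: 3)
  step 5: ref 1 -> FAULT, evict 6, frames=[1,3,2] (faults so far: 4)
  step 6: ref 6 -> FAULT, evict 3, frames=[1,6,2] (faults so far: 5)
  step 7: ref 1 -> HIT, frames=[1,6,2] (faults so far: 5)
  step 8: ref 1 -> HIT, frames=[1,6,2] (faults so far: 5)
  step 9: ref 1 -> HIT, frames=[1,6,2] (faults so far: 5)
  step 10: ref 6 -> HIT, frames=[1,6,2] (faults so far: 5)
  step 11: ref 2 -> HIT, frames=[1,6,2] (faults so far: 5)
  step 12: ref 2 -> HIT, frames=[1,6,2] (faults so far: 5)
  step 13: ref 6 -> HIT, frames=[1,6,2] (faults so far: 5)
  step 14: ref 5 -> FAULT, evict 2, frames=[1,6,5] (faults so far: 6)
  step 15: ref 6 -> HIT, frames=[1,6,5] (faults so far: 6)
  FIFO total faults: 6
--- LRU ---
  step 0: ref 6 -> FAULT, frames=[6,-,-] (faults so far: 1)
  step 1: ref 3 -> FAULT, frames=[6,3,-] (faults so far: 2)
  step 2: ref 6 -> HIT, frames=[6,3,-] (faults so far: 2)
  step 3: ref 2 -> FAULT, frames=[6,3,2] (faults so far: 3)
  step 4: ref 2 -> HIT, frames=[6,3,2] (faults so far: 3)
  step 5: ref 1 -> FAULT, evict 3, frames=[6,1,2] (faults so far: 4)
  step 6: ref 6 -> HIT, frames=[6,1,2] (faults so far: 4)
  step 7: ref 1 -> HIT, frames=[6,1,2] (faults so far: 4)
  step 8: ref 1 -> HIT, frames=[6,1,2] (faults so far: 4)
  step 9: ref 1 -> HIT, frames=[6,1,2] (faults so far: 4)
  step 10: ref 6 -> HIT, frames=[6,1,2] (faults so far: 4)
  step 11: ref 2 -> HIT, frames=[6,1,2] (faults so far: 4)
  step 12: ref 2 -> HIT, frames=[6,1,2] (faults so far: 4)
  step 13: ref 6 -> HIT, frames=[6,1,2] (faults so far: 4)
  step 14: ref 5 -> FAULT, evict 1, frames=[6,5,2] (faults so far: 5)
  step 15: ref 6 -> HIT, frames=[6,5,2] (faults so far: 5)
  LRU total faults: 5
--- Optimal ---
  step 0: ref 6 -> FAULT, frames=[6,-,-] (faults so far: 1)
  step 1: ref 3 -> FAULT, frames=[6,3,-] (faults so far: 2)
  step 2: ref 6 -> HIT, frames=[6,3,-] (faults so far: 2)
  step 3: ref 2 -> FAULT, frames=[6,3,2] (faults so far: 3)
  step 4: ref 2 -> HIT, frames=[6,3,2] (faults so far: 3)
  step 5: ref 1 -> FAULT, evict 3, frames=[6,1,2] (faults so far: 4)
  step 6: ref 6 -> HIT, frames=[6,1,2] (faults so far: 4)
  step 7: ref 1 -> HIT, frames=[6,1,2] (faults so far: 4)
  step 8: ref 1 -> HIT, frames=[6,1,2] (faults so far: 4)
  step 9: ref 1 -> HIT, frames=[6,1,2] (faults so far: 4)
  step 10: ref 6 -> HIT, frames=[6,1,2] (faults so far: 4)
  step 11: ref 2 -> HIT, frames=[6,1,2] (faults so far: 4)
  step 12: ref 2 -> HIT, frames=[6,1,2] (faults so far: 4)
  step 13: ref 6 -> HIT, frames=[6,1,2] (faults so far: 4)
  step 14: ref 5 -> FAULT, evict 1, frames=[6,5,2] (faults so far: 5)
  step 15: ref 6 -> HIT, frames=[6,5,2] (faults so far: 5)
  Optimal total faults: 5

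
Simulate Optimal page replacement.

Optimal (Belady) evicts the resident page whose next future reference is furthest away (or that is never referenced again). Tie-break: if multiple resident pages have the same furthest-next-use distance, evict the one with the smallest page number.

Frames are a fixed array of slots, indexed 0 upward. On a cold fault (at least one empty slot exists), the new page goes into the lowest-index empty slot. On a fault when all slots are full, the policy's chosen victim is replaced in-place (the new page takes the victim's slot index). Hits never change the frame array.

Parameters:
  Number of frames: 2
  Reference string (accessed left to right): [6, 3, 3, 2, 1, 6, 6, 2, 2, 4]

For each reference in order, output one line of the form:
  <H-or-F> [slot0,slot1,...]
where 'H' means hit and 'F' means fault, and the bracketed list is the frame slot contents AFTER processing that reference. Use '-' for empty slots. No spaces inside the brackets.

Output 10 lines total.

F [6,-]
F [6,3]
H [6,3]
F [6,2]
F [6,1]
H [6,1]
H [6,1]
F [6,2]
H [6,2]
F [6,4]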